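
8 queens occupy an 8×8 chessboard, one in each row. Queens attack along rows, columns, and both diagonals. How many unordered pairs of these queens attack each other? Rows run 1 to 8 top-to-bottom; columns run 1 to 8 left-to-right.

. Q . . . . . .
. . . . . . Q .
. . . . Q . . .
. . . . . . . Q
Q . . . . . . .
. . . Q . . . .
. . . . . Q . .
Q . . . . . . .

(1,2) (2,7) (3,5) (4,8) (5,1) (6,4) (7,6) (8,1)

2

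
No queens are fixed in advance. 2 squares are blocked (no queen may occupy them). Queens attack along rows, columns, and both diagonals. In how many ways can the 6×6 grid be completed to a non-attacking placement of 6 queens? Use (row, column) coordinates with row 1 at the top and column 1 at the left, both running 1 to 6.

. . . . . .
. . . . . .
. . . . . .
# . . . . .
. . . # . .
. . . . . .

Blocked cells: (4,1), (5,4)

Branch on row 1: col 1 → 0; col 2 → 0; col 3 → 1; col 4 → 1; col 5 → 0; col 6 → 0.
Sum: 0 + 0 + 1 + 1 + 0 + 0 = 2.

2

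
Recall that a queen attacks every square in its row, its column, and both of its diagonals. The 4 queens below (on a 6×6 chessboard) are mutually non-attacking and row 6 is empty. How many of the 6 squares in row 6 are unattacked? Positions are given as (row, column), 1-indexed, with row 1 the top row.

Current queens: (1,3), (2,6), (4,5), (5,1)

1

(1,3) attacks row 6 at column 3.
(2,6) attacks row 6 at column 6 and diagonals 2.
(4,5) attacks row 6 at column 5 and diagonals 3.
(5,1) attacks row 6 at column 1 and diagonals 2.
Attacked columns: {1, 2, 3, 5, 6}. Safe: {4}.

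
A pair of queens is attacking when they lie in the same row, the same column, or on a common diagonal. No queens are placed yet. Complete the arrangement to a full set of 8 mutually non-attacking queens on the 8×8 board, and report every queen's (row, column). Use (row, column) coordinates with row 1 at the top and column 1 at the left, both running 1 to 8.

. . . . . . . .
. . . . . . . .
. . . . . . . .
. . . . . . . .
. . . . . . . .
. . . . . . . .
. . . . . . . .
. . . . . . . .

Row 1: Safe: 1, 2, 3, 4, 5, 6, 7, 8. Place at column 2.
Row 2: attacked by (1,2)→{1,2,3}. Safe: 4, 5, 6, 7, 8. Place at column 4.
Row 3: attacked by (1,2)→{2,4}; (2,4)→{3,4,5}. Safe: 1, 6, 7, 8. Place at column 6.
Row 4: attacked by (1,2)→{2,5}; (2,4)→{2,4,6}; (3,6)→{5,6,7}. Safe: 1, 3, 8. Place at column 8.
Row 5: attacked by (1,2)→{2,6}; (2,4)→{1,4,7}; (3,6)→{4,6,8}; (4,8)→{7,8}. Safe: 3, 5. Place at column 3.
Row 6: attacked by (1,2)→{2,7}; (2,4)→{4,8}; (3,6)→{3,6}; (4,8)→{6,8}; (5,3)→{2,3,4}. Safe: 1, 5. Place at column 1.
Row 7: attacked by (1,2)→{2,8}; (2,4)→{4}; (3,6)→{2,6}; (4,8)→{5,8}; (5,3)→{1,3,5}; (6,1)→{1,2}. Safe: 7. Place at column 7.
Row 8: attacked by (1,2)→{2}; (2,4)→{4}; (3,6)→{1,6}; (4,8)→{4,8}; (5,3)→{3,6}; (6,1)→{1,3}; (7,7)→{6,7,8}. Safe: 5. Place at column 5.
Columns [2, 4, 6, 8, 3, 1, 7, 5], r−c [-1, -2, -3, -4, 2, 5, 0, 3], r+c [3, 6, 9, 12, 8, 7, 14, 13] are all distinct, so no two queens attack.

(1,2) (2,4) (3,6) (4,8) (5,3) (6,1) (7,7) (8,5)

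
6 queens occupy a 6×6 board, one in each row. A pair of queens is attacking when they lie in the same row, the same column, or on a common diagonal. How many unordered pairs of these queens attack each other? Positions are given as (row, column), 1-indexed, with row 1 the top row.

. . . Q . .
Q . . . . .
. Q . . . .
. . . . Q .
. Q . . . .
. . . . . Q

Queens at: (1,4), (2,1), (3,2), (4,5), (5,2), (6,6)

3

Same column: (3,2)–(5,2) (column 2).
Same diagonal: (1,4)–(3,2) (|1−3| = |4−2| = 2); (2,1)–(3,2) (|2−3| = |1−2| = 1).
Total attacking pairs: 3.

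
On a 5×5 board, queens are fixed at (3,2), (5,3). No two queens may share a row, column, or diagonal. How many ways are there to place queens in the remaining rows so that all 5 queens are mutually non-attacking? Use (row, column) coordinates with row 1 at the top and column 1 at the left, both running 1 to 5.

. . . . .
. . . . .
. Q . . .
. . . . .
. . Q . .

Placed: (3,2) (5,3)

Branch on row 1: col 1 → 1; col 5 → 0.
Sum: 1 + 0 = 1.

1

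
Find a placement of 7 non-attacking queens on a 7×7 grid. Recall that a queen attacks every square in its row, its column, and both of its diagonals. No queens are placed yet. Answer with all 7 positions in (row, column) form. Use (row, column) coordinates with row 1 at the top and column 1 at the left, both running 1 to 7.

(1,6) (2,3) (3,7) (4,4) (5,1) (6,5) (7,2)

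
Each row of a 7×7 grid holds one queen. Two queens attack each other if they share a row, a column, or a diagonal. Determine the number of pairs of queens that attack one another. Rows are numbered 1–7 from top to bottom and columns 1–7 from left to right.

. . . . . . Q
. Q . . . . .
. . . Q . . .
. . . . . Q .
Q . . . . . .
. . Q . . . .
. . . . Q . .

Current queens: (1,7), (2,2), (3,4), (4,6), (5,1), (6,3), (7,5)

0

All columns are distinct and no two queens satisfy |Δrow| = |Δcol|, so no pair attacks.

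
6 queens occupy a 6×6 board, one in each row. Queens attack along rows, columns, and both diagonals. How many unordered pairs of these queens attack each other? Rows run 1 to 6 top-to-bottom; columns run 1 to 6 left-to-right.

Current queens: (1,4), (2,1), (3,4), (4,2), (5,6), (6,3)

2

Same column: (1,4)–(3,4) (column 4).
Same diagonal: (3,4)–(5,6) (|3−5| = |4−6| = 2).
Total attacking pairs: 2.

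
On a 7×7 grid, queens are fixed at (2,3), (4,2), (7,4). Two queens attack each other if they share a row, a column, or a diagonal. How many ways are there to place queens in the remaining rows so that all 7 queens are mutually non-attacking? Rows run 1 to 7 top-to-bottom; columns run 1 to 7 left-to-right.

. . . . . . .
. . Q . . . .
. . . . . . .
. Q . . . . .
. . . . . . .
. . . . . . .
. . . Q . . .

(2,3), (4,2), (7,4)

1

Branch on row 1: col 1 → 0; col 6 → 0; col 7 → 1.
Sum: 0 + 0 + 1 = 1.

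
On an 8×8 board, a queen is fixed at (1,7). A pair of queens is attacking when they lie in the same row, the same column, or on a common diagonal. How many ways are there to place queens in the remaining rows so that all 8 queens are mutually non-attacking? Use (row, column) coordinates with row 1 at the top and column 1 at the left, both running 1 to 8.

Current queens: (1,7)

8

Branch on row 2: col 1 → 1; col 2 → 2; col 3 → 2; col 4 → 2; col 5 → 1.
Sum: 1 + 2 + 2 + 2 + 1 = 8.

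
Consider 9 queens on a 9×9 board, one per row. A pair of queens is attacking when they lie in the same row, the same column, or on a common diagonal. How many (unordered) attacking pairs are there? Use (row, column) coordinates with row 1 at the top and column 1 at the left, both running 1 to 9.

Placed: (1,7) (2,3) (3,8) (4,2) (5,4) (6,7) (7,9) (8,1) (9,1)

Same column: (1,7)–(6,7) (column 7); (8,1)–(9,1) (column 1).
Same diagonal: (2,3)–(6,7) (|2−6| = |3−7| = 4); (5,4)–(8,1) (|5−8| = |4−1| = 3).
Total attacking pairs: 4.

4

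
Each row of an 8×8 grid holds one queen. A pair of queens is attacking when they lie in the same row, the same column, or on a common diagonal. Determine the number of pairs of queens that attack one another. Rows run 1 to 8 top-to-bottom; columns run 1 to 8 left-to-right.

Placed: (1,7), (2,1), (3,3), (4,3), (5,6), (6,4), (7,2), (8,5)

2

Same column: (3,3)–(4,3) (column 3).
Same diagonal: (2,1)–(4,3) (|2−4| = |1−3| = 2).
Total attacking pairs: 2.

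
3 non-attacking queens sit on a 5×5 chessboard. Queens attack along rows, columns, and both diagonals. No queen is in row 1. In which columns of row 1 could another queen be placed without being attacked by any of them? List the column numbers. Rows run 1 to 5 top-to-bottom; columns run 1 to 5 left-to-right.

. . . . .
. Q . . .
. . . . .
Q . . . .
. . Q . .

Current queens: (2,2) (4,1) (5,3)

columns 5

(2,2) attacks row 1 at column 2 and diagonals 1, 3.
(4,1) attacks row 1 at column 1 and diagonals 4.
(5,3) attacks row 1 at column 3.
Attacked columns: {1, 2, 3, 4}. Safe: {5}.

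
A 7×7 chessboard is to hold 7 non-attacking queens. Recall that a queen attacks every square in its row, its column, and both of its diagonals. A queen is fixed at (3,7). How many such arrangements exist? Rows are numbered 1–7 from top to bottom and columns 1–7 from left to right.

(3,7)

6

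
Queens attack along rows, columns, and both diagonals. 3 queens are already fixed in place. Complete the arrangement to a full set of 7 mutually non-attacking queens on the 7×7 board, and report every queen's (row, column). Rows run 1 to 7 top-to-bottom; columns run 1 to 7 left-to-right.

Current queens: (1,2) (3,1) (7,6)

(1,2) (2,4) (3,1) (4,7) (5,5) (6,3) (7,6)

Row 2: attacked by (1,2)→{1,2,3}; (3,1)→{1,2}; (7,6)→{1,6}. Safe: 4, 5, 7. Place at column 4.
Row 4: attacked by (1,2)→{2,5}; (2,4)→{2,4,6}; (3,1)→{1,2}; (7,6)→{3,6}. Safe: 7. Place at column 7.
Row 5: attacked by (1,2)→{2,6}; (2,4)→{1,4,7}; (3,1)→{1,3}; (4,7)→{6,7}; (7,6)→{4,6}. Safe: 5. Place at column 5.
Row 6: attacked by (1,2)→{2,7}; (2,4)→{4}; (3,1)→{1,4}; (4,7)→{5,7}; (5,5)→{4,5,6}; (7,6)→{5,6,7}. Safe: 3. Place at column 3.
Columns [2, 4, 1, 7, 5, 3, 6], r−c [-1, -2, 2, -3, 0, 3, 1], r+c [3, 6, 4, 11, 10, 9, 13] are all distinct, so no two queens attack.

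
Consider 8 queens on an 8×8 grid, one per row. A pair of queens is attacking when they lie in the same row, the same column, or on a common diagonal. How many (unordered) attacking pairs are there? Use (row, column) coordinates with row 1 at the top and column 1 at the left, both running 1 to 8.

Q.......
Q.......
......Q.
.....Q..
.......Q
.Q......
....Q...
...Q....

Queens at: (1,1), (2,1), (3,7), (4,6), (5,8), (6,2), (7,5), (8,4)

4

Same column: (1,1)–(2,1) (column 1).
Same diagonal: (3,7)–(4,6) (|3−4| = |7−6| = 1); (6,2)–(8,4) (|6−8| = |2−4| = 2); (7,5)–(8,4) (|7−8| = |5−4| = 1).
Total attacking pairs: 4.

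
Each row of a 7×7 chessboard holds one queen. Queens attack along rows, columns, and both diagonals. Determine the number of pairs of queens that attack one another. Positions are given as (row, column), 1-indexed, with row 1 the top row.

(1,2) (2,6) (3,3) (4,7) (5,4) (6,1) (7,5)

All columns are distinct and no two queens satisfy |Δrow| = |Δcol|, so no pair attacks.

0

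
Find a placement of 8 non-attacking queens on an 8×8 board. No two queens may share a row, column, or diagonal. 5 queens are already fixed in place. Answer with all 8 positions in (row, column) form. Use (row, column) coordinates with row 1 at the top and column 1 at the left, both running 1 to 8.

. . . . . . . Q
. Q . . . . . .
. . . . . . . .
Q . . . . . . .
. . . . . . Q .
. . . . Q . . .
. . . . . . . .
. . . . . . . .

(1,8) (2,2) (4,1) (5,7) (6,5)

(1,8) (2,2) (3,4) (4,1) (5,7) (6,5) (7,3) (8,6)

Row 3: attacked by (1,8)→{6,8}; (2,2)→{1,2,3}; (4,1)→{1,2}; (5,7)→{5,7}; (6,5)→{2,5,8}. Safe: 4. Place at column 4.
Row 7: attacked by (1,8)→{2,8}; (2,2)→{2,7}; (3,4)→{4,8}; (4,1)→{1,4}; (5,7)→{5,7}; (6,5)→{4,5,6}. Safe: 3. Place at column 3.
Row 8: attacked by (1,8)→{1,8}; (2,2)→{2,8}; (3,4)→{4}; (4,1)→{1,5}; (5,7)→{4,7}; (6,5)→{3,5,7}; (7,3)→{2,3,4}. Safe: 6. Place at column 6.
Columns [8, 2, 4, 1, 7, 5, 3, 6], r−c [-7, 0, -1, 3, -2, 1, 4, 2], r+c [9, 4, 7, 5, 12, 11, 10, 14] are all distinct, so no two queens attack.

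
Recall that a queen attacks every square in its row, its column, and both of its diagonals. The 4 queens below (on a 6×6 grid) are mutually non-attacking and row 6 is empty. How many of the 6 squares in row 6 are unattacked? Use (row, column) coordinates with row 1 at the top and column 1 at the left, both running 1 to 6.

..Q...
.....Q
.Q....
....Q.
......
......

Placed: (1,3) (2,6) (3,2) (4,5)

2

(1,3) attacks row 6 at column 3.
(2,6) attacks row 6 at column 6 and diagonals 2.
(3,2) attacks row 6 at column 2 and diagonals 5.
(4,5) attacks row 6 at column 5 and diagonals 3.
Attacked columns: {2, 3, 5, 6}. Safe: {1, 4}.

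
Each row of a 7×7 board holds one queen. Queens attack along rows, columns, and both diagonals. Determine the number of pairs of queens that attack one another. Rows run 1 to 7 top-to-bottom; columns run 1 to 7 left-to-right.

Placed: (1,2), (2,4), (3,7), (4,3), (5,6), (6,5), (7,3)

Same column: (4,3)–(7,3) (column 3).
Same diagonal: (1,2)–(5,6) (|1−5| = |2−6| = 4); (3,7)–(7,3) (|3−7| = |7−3| = 4); (4,3)–(6,5) (|4−6| = |3−5| = 2); (5,6)–(6,5) (|5−6| = |6−5| = 1).
Total attacking pairs: 5.

5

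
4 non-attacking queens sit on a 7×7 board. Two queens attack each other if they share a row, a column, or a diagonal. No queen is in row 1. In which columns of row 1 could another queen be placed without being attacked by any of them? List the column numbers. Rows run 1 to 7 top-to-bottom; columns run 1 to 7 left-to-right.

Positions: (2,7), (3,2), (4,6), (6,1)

columns 5

(2,7) attacks row 1 at column 7 and diagonals 6.
(3,2) attacks row 1 at column 2 and diagonals 4.
(4,6) attacks row 1 at column 6 and diagonals 3.
(6,1) attacks row 1 at column 1 and diagonals 6.
Attacked columns: {1, 2, 3, 4, 6, 7}. Safe: {5}.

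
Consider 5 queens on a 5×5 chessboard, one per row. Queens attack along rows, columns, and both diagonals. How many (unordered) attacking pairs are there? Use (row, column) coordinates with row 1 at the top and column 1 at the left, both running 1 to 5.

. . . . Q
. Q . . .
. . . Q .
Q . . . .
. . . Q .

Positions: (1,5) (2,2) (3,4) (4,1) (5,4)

Same column: (3,4)–(5,4) (column 4).
Total attacking pairs: 1.

1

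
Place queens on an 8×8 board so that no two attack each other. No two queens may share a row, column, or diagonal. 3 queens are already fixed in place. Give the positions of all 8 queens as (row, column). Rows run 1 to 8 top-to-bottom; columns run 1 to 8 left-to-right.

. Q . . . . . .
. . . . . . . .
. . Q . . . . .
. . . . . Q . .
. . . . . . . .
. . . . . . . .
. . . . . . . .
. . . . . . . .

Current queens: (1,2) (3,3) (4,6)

Row 2: attacked by (1,2)→{1,2,3}; (3,3)→{2,3,4}; (4,6)→{4,6,8}. Safe: 5, 7. Place at column 7.
Row 5: attacked by (1,2)→{2,6}; (2,7)→{4,7}; (3,3)→{1,3,5}; (4,6)→{5,6,7}. Safe: 8. Place at column 8.
Row 6: attacked by (1,2)→{2,7}; (2,7)→{3,7}; (3,3)→{3,6}; (4,6)→{4,6,8}; (5,8)→{7,8}. Safe: 1, 5. Place at column 5.
Row 7: attacked by (1,2)→{2,8}; (2,7)→{2,7}; (3,3)→{3,7}; (4,6)→{3,6}; (5,8)→{6,8}; (6,5)→{4,5,6}. Safe: 1. Place at column 1.
Row 8: attacked by (1,2)→{2}; (2,7)→{1,7}; (3,3)→{3,8}; (4,6)→{2,6}; (5,8)→{5,8}; (6,5)→{3,5,7}; (7,1)→{1,2}. Safe: 4. Place at column 4.
Columns [2, 7, 3, 6, 8, 5, 1, 4], r−c [-1, -5, 0, -2, -3, 1, 6, 4], r+c [3, 9, 6, 10, 13, 11, 8, 12] are all distinct, so no two queens attack.

(1,2) (2,7) (3,3) (4,6) (5,8) (6,5) (7,1) (8,4)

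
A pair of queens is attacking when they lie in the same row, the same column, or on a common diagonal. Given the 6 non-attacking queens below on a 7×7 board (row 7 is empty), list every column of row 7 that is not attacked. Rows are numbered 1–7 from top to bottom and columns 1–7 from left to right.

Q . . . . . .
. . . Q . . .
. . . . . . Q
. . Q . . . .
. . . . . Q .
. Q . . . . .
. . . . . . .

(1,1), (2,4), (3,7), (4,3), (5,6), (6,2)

(1,1) attacks row 7 at column 1 and diagonals 7.
(2,4) attacks row 7 at column 4.
(3,7) attacks row 7 at column 7 and diagonals 3.
(4,3) attacks row 7 at column 3 and diagonals 6.
(5,6) attacks row 7 at column 6 and diagonals 4.
(6,2) attacks row 7 at column 2 and diagonals 1, 3.
Attacked columns: {1, 2, 3, 4, 6, 7}. Safe: {5}.

columns 5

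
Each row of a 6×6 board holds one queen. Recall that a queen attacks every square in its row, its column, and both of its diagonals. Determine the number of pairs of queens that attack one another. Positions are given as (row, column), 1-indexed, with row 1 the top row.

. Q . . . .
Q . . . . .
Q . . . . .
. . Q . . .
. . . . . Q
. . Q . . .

Same column: (2,1)–(3,1) (column 1); (4,3)–(6,3) (column 3).
Same diagonal: (1,2)–(2,1) (|1−2| = |2−1| = 1); (1,2)–(5,6) (|1−5| = |2−6| = 4); (2,1)–(4,3) (|2−4| = |1−3| = 2).
Total attacking pairs: 5.

5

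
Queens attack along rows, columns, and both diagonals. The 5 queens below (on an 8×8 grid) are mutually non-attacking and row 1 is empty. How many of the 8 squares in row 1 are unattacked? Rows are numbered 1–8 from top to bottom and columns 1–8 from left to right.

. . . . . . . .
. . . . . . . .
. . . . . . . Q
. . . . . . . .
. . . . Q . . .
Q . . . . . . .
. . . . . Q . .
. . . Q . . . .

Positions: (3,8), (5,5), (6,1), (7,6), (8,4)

3

(3,8) attacks row 1 at column 8 and diagonals 6.
(5,5) attacks row 1 at column 5 and diagonals 1.
(6,1) attacks row 1 at column 1 and diagonals 6.
(7,6) attacks row 1 at column 6.
(8,4) attacks row 1 at column 4.
Attacked columns: {1, 4, 5, 6, 8}. Safe: {2, 3, 7}.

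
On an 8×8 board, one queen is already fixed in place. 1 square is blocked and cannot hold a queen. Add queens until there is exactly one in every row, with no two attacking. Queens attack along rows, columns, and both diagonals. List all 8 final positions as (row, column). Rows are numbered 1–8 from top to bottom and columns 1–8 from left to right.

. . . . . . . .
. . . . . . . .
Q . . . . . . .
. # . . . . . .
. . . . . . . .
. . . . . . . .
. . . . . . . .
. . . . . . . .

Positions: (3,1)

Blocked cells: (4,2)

(1,4) (2,7) (3,1) (4,8) (5,5) (6,2) (7,6) (8,3)

Row 1: attacked by (3,1)→{1,3}. Safe: 2, 4, 5, 6, 7, 8. Place at column 4.
Row 2: attacked by (1,4)→{3,4,5}; (3,1)→{1,2}. Safe: 6, 7, 8. Place at column 7.
Row 4: attacked by (1,4)→{1,4,7}; (2,7)→{5,7}; (3,1)→{1,2}. Blocked: 2. Safe: 3, 6, 8. Place at column 8.
Row 5: attacked by (1,4)→{4,8}; (2,7)→{4,7}; (3,1)→{1,3}; (4,8)→{7,8}. Safe: 2, 5, 6. Place at column 5.
Row 6: attacked by (1,4)→{4}; (2,7)→{3,7}; (3,1)→{1,4}; (4,8)→{6,8}; (5,5)→{4,5,6}. Safe: 2. Place at column 2.
Row 7: attacked by (1,4)→{4}; (2,7)→{2,7}; (3,1)→{1,5}; (4,8)→{5,8}; (5,5)→{3,5,7}; (6,2)→{1,2,3}. Safe: 6. Place at column 6.
Row 8: attacked by (1,4)→{4}; (2,7)→{1,7}; (3,1)→{1,6}; (4,8)→{4,8}; (5,5)→{2,5,8}; (6,2)→{2,4}; (7,6)→{5,6,7}. Safe: 3. Place at column 3.
Columns [4, 7, 1, 8, 5, 2, 6, 3], r−c [-3, -5, 2, -4, 0, 4, 1, 5], r+c [5, 9, 4, 12, 10, 8, 13, 11] are all distinct, so no two queens attack.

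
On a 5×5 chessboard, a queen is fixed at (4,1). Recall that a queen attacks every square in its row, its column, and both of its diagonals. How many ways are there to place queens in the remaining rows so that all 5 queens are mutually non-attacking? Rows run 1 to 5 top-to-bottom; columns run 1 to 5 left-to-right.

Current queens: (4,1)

2

Branch on row 1: col 2 → 1; col 3 → 0; col 5 → 1.
Sum: 1 + 0 + 1 = 2.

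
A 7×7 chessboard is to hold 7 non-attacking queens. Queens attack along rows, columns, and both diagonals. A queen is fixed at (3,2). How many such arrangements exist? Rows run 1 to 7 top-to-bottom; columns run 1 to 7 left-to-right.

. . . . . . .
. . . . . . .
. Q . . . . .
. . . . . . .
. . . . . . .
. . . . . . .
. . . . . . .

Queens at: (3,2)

6

Branch on row 1: col 1 → 1; col 3 → 2; col 5 → 2; col 6 → 1; col 7 → 0.
Sum: 1 + 2 + 2 + 1 + 0 = 6.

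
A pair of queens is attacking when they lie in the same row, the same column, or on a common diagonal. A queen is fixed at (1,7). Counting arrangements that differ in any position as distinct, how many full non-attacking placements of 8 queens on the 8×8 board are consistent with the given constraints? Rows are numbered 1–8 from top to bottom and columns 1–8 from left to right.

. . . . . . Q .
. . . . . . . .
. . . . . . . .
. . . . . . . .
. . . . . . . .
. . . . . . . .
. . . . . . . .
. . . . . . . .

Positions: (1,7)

Branch on row 2: col 1 → 1; col 2 → 2; col 3 → 2; col 4 → 2; col 5 → 1.
Sum: 1 + 2 + 2 + 2 + 1 = 8.

8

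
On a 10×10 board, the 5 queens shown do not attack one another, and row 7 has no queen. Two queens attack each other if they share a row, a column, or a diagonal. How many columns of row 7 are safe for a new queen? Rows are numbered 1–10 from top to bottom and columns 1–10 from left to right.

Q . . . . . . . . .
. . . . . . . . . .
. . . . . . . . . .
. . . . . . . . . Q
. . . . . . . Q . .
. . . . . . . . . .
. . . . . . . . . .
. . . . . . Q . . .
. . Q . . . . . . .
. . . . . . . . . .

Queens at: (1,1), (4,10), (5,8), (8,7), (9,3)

(1,1) attacks row 7 at column 1 and diagonals 7.
(4,10) attacks row 7 at column 10 and diagonals 7.
(5,8) attacks row 7 at column 8 and diagonals 6, 10.
(8,7) attacks row 7 at column 7 and diagonals 6, 8.
(9,3) attacks row 7 at column 3 and diagonals 1, 5.
Attacked columns: {1, 3, 5, 6, 7, 8, 10}. Safe: {2, 4, 9}.

3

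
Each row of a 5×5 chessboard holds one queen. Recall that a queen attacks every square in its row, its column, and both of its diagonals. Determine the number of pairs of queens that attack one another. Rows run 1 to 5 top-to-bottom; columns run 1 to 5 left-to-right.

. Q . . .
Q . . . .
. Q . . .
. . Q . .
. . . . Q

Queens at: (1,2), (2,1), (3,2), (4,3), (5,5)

5

Same column: (1,2)–(3,2) (column 2).
Same diagonal: (1,2)–(2,1) (|1−2| = |2−1| = 1); (2,1)–(3,2) (|2−3| = |1−2| = 1); (2,1)–(4,3) (|2−4| = |1−3| = 2); (3,2)–(4,3) (|3−4| = |2−3| = 1).
Total attacking pairs: 5.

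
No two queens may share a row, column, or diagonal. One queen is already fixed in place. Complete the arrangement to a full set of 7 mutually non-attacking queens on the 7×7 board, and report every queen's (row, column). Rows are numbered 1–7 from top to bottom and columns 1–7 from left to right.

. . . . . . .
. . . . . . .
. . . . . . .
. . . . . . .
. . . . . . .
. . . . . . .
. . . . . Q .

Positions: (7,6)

(1,1) (2,3) (3,5) (4,7) (5,2) (6,4) (7,6)

Row 1: attacked by (7,6)→{6}. Safe: 1, 2, 3, 4, 5, 7. Place at column 1.
Row 2: attacked by (1,1)→{1,2}; (7,6)→{1,6}. Safe: 3, 4, 5, 7. Place at column 3.
Row 3: attacked by (1,1)→{1,3}; (2,3)→{2,3,4}; (7,6)→{2,6}. Safe: 5, 7. Place at column 5.
Row 4: attacked by (1,1)→{1,4}; (2,3)→{1,3,5}; (3,5)→{4,5,6}; (7,6)→{3,6}. Safe: 2, 7. Place at column 7.
Row 5: attacked by (1,1)→{1,5}; (2,3)→{3,6}; (3,5)→{3,5,7}; (4,7)→{6,7}; (7,6)→{4,6}. Safe: 2. Place at column 2.
Row 6: attacked by (1,1)→{1,6}; (2,3)→{3,7}; (3,5)→{2,5}; (4,7)→{5,7}; (5,2)→{1,2,3}; (7,6)→{5,6,7}. Safe: 4. Place at column 4.
Columns [1, 3, 5, 7, 2, 4, 6], r−c [0, -1, -2, -3, 3, 2, 1], r+c [2, 5, 8, 11, 7, 10, 13] are all distinct, so no two queens attack.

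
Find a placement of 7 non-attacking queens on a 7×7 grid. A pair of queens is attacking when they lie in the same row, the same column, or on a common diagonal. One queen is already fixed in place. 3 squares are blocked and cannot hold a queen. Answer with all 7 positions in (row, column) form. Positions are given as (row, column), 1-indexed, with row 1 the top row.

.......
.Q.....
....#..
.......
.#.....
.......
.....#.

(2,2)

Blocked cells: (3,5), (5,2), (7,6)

(1,5) (2,2) (3,6) (4,3) (5,7) (6,4) (7,1)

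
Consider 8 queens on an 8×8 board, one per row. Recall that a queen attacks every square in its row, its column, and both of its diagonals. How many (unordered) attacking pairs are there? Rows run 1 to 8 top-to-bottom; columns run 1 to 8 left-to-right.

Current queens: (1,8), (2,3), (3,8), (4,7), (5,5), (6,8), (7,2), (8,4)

Same column: (1,8)–(3,8) (column 8); (1,8)–(6,8) (column 8); (3,8)–(6,8) (column 8).
Same diagonal: (1,8)–(7,2) (|1−7| = |8−2| = 6); (3,8)–(4,7) (|3−4| = |8−7| = 1).
Total attacking pairs: 5.

5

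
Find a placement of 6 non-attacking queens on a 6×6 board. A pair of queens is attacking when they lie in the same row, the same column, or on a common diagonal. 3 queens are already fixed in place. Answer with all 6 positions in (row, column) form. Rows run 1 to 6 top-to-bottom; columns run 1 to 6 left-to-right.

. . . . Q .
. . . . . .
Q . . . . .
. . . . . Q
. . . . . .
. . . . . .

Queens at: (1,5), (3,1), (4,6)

Row 2: attacked by (1,5)→{4,5,6}; (3,1)→{1,2}; (4,6)→{4,6}. Safe: 3. Place at column 3.
Row 5: attacked by (1,5)→{1,5}; (2,3)→{3,6}; (3,1)→{1,3}; (4,6)→{5,6}. Safe: 2, 4. Place at column 4.
Row 6: attacked by (1,5)→{5}; (2,3)→{3}; (3,1)→{1,4}; (4,6)→{4,6}; (5,4)→{3,4,5}. Safe: 2. Place at column 2.
Columns [5, 3, 1, 6, 4, 2], r−c [-4, -1, 2, -2, 1, 4], r+c [6, 5, 4, 10, 9, 8] are all distinct, so no two queens attack.

(1,5) (2,3) (3,1) (4,6) (5,4) (6,2)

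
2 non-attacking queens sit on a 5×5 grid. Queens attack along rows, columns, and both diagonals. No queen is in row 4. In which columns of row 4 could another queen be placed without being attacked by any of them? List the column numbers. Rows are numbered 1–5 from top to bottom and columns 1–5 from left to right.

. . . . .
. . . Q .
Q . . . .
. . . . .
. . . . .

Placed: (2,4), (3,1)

(2,4) attacks row 4 at column 4 and diagonals 2.
(3,1) attacks row 4 at column 1 and diagonals 2.
Attacked columns: {1, 2, 4}. Safe: {3, 5}.

columns 3, 5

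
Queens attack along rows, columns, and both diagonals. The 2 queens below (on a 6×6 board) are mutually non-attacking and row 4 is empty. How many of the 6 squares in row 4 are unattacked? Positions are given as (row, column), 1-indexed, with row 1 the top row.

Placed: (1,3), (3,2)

2

(1,3) attacks row 4 at column 3 and diagonals 6.
(3,2) attacks row 4 at column 2 and diagonals 1, 3.
Attacked columns: {1, 2, 3, 6}. Safe: {4, 5}.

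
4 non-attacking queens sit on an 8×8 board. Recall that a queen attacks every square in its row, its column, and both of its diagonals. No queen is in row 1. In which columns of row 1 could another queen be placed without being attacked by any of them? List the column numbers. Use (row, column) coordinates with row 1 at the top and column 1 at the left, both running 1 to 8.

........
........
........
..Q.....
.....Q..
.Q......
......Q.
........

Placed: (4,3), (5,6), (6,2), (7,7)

(4,3) attacks row 1 at column 3 and diagonals 6.
(5,6) attacks row 1 at column 6 and diagonals 2.
(6,2) attacks row 1 at column 2 and diagonals 7.
(7,7) attacks row 1 at column 7 and diagonals 1.
Attacked columns: {1, 2, 3, 6, 7}. Safe: {4, 5, 8}.

columns 4, 5, 8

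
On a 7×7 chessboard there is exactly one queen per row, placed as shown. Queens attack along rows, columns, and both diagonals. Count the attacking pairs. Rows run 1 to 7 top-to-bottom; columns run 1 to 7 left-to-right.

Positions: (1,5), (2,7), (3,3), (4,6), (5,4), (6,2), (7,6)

Same column: (4,6)–(7,6) (column 6).
Same diagonal: (1,5)–(3,3) (|1−3| = |5−3| = 2); (2,7)–(5,4) (|2−5| = |7−4| = 3); (5,4)–(7,6) (|5−7| = |4−6| = 2).
Total attacking pairs: 4.

4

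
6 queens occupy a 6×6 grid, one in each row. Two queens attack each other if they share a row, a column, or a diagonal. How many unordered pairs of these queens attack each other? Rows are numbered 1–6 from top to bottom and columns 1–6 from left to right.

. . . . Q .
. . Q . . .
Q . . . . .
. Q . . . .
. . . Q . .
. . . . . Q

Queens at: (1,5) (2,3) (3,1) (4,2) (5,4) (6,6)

2

Same diagonal: (1,5)–(4,2) (|1−4| = |5−2| = 3); (3,1)–(4,2) (|3−4| = |1−2| = 1).
Total attacking pairs: 2.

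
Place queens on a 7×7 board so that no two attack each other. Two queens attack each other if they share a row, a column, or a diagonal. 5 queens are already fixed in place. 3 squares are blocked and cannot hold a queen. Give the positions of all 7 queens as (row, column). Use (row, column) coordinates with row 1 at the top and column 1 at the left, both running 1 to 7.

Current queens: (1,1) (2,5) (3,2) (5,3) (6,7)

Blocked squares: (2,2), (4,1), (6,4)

(1,1) (2,5) (3,2) (4,6) (5,3) (6,7) (7,4)

Row 4: attacked by (1,1)→{1,4}; (2,5)→{3,5,7}; (3,2)→{1,2,3}; (5,3)→{2,3,4}; (6,7)→{5,7}. Blocked: 1. Safe: 6. Place at column 6.
Row 7: attacked by (1,1)→{1,7}; (2,5)→{5}; (3,2)→{2,6}; (4,6)→{3,6}; (5,3)→{1,3,5}; (6,7)→{6,7}. Safe: 4. Place at column 4.
Columns [1, 5, 2, 6, 3, 7, 4], r−c [0, -3, 1, -2, 2, -1, 3], r+c [2, 7, 5, 10, 8, 13, 11] are all distinct, so no two queens attack.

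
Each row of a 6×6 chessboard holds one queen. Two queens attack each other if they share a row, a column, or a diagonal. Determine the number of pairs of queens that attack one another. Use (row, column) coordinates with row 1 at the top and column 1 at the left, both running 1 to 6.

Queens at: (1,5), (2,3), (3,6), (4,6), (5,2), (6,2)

Same column: (3,6)–(4,6) (column 6); (5,2)–(6,2) (column 2).
Total attacking pairs: 2.

2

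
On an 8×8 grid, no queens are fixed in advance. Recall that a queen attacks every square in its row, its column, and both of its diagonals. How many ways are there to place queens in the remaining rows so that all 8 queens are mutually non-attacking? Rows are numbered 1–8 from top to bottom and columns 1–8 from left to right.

Branch on row 1: col 1 → 4; col 2 → 8; col 3 → 16; col 4 → 18; col 5 → 18; col 6 → 16; col 7 → 8; col 8 → 4.
Sum: 4 + 8 + 16 + 18 + 18 + 16 + 8 + 4 = 92.
(This is the classic 8-queens count.)

92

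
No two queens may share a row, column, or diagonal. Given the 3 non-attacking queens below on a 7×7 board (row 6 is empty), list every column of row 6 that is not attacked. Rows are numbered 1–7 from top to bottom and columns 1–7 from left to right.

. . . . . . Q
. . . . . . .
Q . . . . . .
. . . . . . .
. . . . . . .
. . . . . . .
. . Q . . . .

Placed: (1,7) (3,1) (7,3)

(1,7) attacks row 6 at column 7 and diagonals 2.
(3,1) attacks row 6 at column 1 and diagonals 4.
(7,3) attacks row 6 at column 3 and diagonals 2, 4.
Attacked columns: {1, 2, 3, 4, 7}. Safe: {5, 6}.

columns 5, 6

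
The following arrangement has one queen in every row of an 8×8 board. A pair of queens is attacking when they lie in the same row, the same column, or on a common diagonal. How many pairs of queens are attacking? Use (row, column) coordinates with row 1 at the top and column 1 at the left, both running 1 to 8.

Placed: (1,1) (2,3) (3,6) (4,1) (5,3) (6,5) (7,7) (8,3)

7

Same column: (1,1)–(4,1) (column 1); (2,3)–(5,3) (column 3); (2,3)–(8,3) (column 3); (5,3)–(8,3) (column 3).
Same diagonal: (1,1)–(7,7) (|1−7| = |1−7| = 6); (2,3)–(4,1) (|2−4| = |3−1| = 2); (6,5)–(8,3) (|6−8| = |5−3| = 2).
Total attacking pairs: 7.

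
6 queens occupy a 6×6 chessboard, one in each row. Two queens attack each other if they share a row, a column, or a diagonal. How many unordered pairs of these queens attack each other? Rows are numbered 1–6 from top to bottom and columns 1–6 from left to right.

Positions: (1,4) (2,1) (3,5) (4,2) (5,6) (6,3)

0

All columns are distinct and no two queens satisfy |Δrow| = |Δcol|, so no pair attacks.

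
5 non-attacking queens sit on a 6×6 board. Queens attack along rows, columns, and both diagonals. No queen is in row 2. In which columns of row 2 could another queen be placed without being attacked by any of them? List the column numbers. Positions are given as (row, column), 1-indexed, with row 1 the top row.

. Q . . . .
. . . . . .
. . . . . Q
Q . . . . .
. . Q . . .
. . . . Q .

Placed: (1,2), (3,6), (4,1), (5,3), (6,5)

columns 4

(1,2) attacks row 2 at column 2 and diagonals 1, 3.
(3,6) attacks row 2 at column 6 and diagonals 5.
(4,1) attacks row 2 at column 1 and diagonals 3.
(5,3) attacks row 2 at column 3 and diagonals 6.
(6,5) attacks row 2 at column 5 and diagonals 1.
Attacked columns: {1, 2, 3, 5, 6}. Safe: {4}.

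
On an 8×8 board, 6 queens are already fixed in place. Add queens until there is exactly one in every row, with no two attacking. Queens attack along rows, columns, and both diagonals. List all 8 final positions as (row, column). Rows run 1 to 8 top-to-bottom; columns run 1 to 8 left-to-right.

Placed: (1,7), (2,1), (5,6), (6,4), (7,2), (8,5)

Row 3: attacked by (1,7)→{5,7}; (2,1)→{1,2}; (5,6)→{4,6,8}; (6,4)→{1,4,7}; (7,2)→{2,6}; (8,5)→{5}. Safe: 3. Place at column 3.
Row 4: attacked by (1,7)→{4,7}; (2,1)→{1,3}; (3,3)→{2,3,4}; (5,6)→{5,6,7}; (6,4)→{2,4,6}; (7,2)→{2,5}; (8,5)→{1,5}. Safe: 8. Place at column 8.
Columns [7, 1, 3, 8, 6, 4, 2, 5], r−c [-6, 1, 0, -4, -1, 2, 5, 3], r+c [8, 3, 6, 12, 11, 10, 9, 13] are all distinct, so no two queens attack.

(1,7) (2,1) (3,3) (4,8) (5,6) (6,4) (7,2) (8,5)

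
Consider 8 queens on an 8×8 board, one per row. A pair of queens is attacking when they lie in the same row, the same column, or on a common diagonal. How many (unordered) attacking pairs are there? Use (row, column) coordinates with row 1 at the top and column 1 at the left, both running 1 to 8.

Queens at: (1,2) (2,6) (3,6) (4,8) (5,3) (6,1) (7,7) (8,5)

3

Same column: (2,6)–(3,6) (column 6).
Same diagonal: (2,6)–(4,8) (|2−4| = |6−8| = 2); (2,6)–(5,3) (|2−5| = |6−3| = 3).
Total attacking pairs: 3.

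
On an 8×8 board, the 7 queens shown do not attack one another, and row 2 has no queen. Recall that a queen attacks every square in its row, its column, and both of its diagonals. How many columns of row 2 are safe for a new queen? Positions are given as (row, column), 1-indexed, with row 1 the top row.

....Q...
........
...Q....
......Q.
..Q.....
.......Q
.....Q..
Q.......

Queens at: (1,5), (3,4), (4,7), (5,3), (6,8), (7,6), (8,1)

1

(1,5) attacks row 2 at column 5 and diagonals 4, 6.
(3,4) attacks row 2 at column 4 and diagonals 3, 5.
(4,7) attacks row 2 at column 7 and diagonals 5.
(5,3) attacks row 2 at column 3 and diagonals 6.
(6,8) attacks row 2 at column 8 and diagonals 4.
(7,6) attacks row 2 at column 6 and diagonals 1.
(8,1) attacks row 2 at column 1 and diagonals 7.
Attacked columns: {1, 3, 4, 5, 6, 7, 8}. Safe: {2}.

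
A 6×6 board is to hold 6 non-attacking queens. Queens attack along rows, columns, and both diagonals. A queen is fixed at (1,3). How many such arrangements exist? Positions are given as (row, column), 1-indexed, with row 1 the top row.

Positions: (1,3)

Branch on row 2: col 1 → 0; col 5 → 0; col 6 → 1.
Sum: 0 + 0 + 1 = 1.

1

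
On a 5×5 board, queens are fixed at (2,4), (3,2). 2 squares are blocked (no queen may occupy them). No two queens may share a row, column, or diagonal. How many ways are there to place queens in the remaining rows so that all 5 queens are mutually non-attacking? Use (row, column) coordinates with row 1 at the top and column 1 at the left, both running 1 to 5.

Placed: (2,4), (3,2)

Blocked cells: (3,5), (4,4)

Branch on row 1: col 1 → 1.
Sum: 1 = 1.

1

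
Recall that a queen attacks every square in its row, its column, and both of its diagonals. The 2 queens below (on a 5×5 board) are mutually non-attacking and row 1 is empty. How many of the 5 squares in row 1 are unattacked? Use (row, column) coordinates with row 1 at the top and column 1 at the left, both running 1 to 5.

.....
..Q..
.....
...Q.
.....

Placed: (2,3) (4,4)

(2,3) attacks row 1 at column 3 and diagonals 2, 4.
(4,4) attacks row 1 at column 4 and diagonals 1.
Attacked columns: {1, 2, 3, 4}. Safe: {5}.

1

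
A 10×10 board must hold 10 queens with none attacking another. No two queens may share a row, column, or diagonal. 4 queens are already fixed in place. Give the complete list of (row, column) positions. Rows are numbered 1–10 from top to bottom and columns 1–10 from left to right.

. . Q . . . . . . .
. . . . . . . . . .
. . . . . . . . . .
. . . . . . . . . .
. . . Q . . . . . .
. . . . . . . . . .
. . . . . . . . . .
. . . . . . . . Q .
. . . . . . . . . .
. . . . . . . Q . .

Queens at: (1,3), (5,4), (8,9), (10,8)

(1,3) (2,5) (3,7) (4,10) (5,4) (6,6) (7,1) (8,9) (9,2) (10,8)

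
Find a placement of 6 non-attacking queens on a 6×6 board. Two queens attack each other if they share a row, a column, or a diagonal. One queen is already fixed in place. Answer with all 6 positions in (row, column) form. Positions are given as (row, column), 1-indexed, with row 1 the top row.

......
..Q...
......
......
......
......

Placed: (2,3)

Row 1: attacked by (2,3)→{2,3,4}. Safe: 1, 5, 6. Place at column 5.
Row 3: attacked by (1,5)→{3,5}; (2,3)→{2,3,4}. Safe: 1, 6. Place at column 1.
Row 4: attacked by (1,5)→{2,5}; (2,3)→{1,3,5}; (3,1)→{1,2}. Safe: 4, 6. Place at column 6.
Row 5: attacked by (1,5)→{1,5}; (2,3)→{3,6}; (3,1)→{1,3}; (4,6)→{5,6}. Safe: 2, 4. Place at column 4.
Row 6: attacked by (1,5)→{5}; (2,3)→{3}; (3,1)→{1,4}; (4,6)→{4,6}; (5,4)→{3,4,5}. Safe: 2. Place at column 2.
Columns [5, 3, 1, 6, 4, 2], r−c [-4, -1, 2, -2, 1, 4], r+c [6, 5, 4, 10, 9, 8] are all distinct, so no two queens attack.

(1,5) (2,3) (3,1) (4,6) (5,4) (6,2)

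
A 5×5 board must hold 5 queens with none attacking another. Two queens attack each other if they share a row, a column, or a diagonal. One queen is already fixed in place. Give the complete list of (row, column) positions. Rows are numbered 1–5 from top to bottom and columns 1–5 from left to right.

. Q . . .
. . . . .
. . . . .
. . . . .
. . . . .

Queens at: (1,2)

(1,2) (2,5) (3,3) (4,1) (5,4)

Row 2: attacked by (1,2)→{1,2,3}. Safe: 4, 5. Place at column 5.
Row 3: attacked by (1,2)→{2,4}; (2,5)→{4,5}. Safe: 1, 3. Place at column 3.
Row 4: attacked by (1,2)→{2,5}; (2,5)→{3,5}; (3,3)→{2,3,4}. Safe: 1. Place at column 1.
Row 5: attacked by (1,2)→{2}; (2,5)→{2,5}; (3,3)→{1,3,5}; (4,1)→{1,2}. Safe: 4. Place at column 4.
Columns [2, 5, 3, 1, 4], r−c [-1, -3, 0, 3, 1], r+c [3, 7, 6, 5, 9] are all distinct, so no two queens attack.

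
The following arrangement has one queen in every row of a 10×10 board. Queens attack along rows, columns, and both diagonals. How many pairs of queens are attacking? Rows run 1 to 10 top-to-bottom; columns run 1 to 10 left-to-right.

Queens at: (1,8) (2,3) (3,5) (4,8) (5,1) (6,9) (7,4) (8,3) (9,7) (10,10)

Same column: (1,8)–(4,8) (column 8); (2,3)–(8,3) (column 3).
Same diagonal: (7,4)–(8,3) (|7−8| = |4−3| = 1).
Total attacking pairs: 3.

3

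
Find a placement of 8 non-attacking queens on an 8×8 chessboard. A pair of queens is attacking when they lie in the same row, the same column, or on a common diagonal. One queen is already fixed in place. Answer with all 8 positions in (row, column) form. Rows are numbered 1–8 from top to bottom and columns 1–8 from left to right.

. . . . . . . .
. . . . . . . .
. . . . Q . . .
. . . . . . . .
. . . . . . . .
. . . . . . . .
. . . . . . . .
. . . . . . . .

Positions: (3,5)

(1,2) (2,7) (3,5) (4,8) (5,1) (6,4) (7,6) (8,3)

Row 1: attacked by (3,5)→{3,5,7}. Safe: 1, 2, 4, 6, 8. Place at column 2.
Row 2: attacked by (1,2)→{1,2,3}; (3,5)→{4,5,6}. Safe: 7, 8. Place at column 7.
Row 4: attacked by (1,2)→{2,5}; (2,7)→{5,7}; (3,5)→{4,5,6}. Safe: 1, 3, 8. Place at column 8.
Row 5: attacked by (1,2)→{2,6}; (2,7)→{4,7}; (3,5)→{3,5,7}; (4,8)→{7,8}. Safe: 1. Place at column 1.
Row 6: attacked by (1,2)→{2,7}; (2,7)→{3,7}; (3,5)→{2,5,8}; (4,8)→{6,8}; (5,1)→{1,2}. Safe: 4. Place at column 4.
Row 7: attacked by (1,2)→{2,8}; (2,7)→{2,7}; (3,5)→{1,5}; (4,8)→{5,8}; (5,1)→{1,3}; (6,4)→{3,4,5}. Safe: 6. Place at column 6.
Row 8: attacked by (1,2)→{2}; (2,7)→{1,7}; (3,5)→{5}; (4,8)→{4,8}; (5,1)→{1,4}; (6,4)→{2,4,6}; (7,6)→{5,6,7}. Safe: 3. Place at column 3.
Columns [2, 7, 5, 8, 1, 4, 6, 3], r−c [-1, -5, -2, -4, 4, 2, 1, 5], r+c [3, 9, 8, 12, 6, 10, 13, 11] are all distinct, so no two queens attack.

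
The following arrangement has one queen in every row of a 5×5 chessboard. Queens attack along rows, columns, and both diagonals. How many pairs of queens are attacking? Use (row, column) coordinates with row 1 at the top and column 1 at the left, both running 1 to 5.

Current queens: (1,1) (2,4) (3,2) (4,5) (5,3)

All columns are distinct and no two queens satisfy |Δrow| = |Δcol|, so no pair attacks.

0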